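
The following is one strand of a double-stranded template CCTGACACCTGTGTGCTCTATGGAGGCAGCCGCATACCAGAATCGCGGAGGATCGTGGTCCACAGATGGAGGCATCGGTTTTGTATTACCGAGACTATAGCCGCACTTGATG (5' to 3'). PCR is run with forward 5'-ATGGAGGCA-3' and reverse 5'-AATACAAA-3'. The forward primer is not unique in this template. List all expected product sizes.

The forward primer ATGGAGGCA matches the top strand at positions 20–28, 66–74.
The reverse primer's reverse complement is TTTGTATT, matching at positions 80–87.
Each forward site pairs with the reverse site to give a product ending at position 87: sizes 68, 22 bp.

68 bp, 22 bp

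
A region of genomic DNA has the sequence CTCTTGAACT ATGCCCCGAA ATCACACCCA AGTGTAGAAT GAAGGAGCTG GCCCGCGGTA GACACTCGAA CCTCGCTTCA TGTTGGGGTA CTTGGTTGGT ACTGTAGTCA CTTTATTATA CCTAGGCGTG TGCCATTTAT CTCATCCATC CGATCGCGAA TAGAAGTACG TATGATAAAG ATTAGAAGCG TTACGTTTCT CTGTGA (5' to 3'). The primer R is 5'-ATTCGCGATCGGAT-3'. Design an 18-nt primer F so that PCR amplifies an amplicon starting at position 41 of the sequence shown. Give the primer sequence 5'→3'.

5'-GAAGGAGCTGGCCCGCGG-3'

The reverse primer's reverse complement ATCCGATCGCGAAT matches the template at positions 148–161; the product starts at position 41.
The forward primer is identical to the top strand over positions 41–58: GAAGGAGCTGGCCCGCGG.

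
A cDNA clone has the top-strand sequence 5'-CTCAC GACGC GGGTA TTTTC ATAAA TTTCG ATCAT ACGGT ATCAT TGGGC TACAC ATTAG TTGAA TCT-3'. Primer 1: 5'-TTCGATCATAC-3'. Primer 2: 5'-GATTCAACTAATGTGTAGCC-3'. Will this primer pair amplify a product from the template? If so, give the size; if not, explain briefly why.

Primer 1 (TTCGATCATAC) matches the top strand at positions 27–37; it acts as a forward primer.
Primer 2's reverse complement is GGCTACACATTAGTTGAATC, matching the top strand at positions 48–67; it acts as a reverse primer.
The 3' ends face each other across positions 27–67, giving a 41 bp product.

Yes — a 41 bp product.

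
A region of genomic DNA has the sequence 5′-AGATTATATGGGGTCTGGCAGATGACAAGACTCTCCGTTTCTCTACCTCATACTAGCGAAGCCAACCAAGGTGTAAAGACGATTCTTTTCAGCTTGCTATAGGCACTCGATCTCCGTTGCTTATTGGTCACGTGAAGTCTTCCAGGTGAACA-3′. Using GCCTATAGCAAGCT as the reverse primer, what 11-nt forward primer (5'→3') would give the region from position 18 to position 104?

The reverse primer's reverse complement AGCTTGCTATAGGC matches the template at positions 91–104; the product starts at position 18.
The forward primer is identical to the top strand over positions 18–28: GCAGATGACAA.

5'-GCAGATGACAA-3'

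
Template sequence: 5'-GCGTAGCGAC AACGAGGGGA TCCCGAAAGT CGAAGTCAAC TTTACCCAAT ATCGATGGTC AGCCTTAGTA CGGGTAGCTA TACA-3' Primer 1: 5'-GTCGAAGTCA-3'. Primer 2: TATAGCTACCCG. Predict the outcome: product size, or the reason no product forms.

Yes — a 54 bp product.

Primer 1 (GTCGAAGTCA) matches the top strand at positions 29–38; it acts as a forward primer.
Primer 2's reverse complement is CGGGTAGCTATA, matching the top strand at positions 71–82; it acts as a reverse primer.
The 3' ends face each other across positions 29–82, giving a 54 bp product.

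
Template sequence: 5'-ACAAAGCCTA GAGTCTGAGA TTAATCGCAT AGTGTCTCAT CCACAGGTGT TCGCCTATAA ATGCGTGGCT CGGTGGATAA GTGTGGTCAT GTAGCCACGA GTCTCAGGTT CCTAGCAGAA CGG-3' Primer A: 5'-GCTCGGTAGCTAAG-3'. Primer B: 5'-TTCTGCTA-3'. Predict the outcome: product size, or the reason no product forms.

Primer A (GCTCGGTAGCTAAG) does not match the top strand, and its reverse complement CTTAGCTACCGAGC does not match either.
With no annealing site for primer A, no amplification occurs.

No product — primer A has no binding site in the template.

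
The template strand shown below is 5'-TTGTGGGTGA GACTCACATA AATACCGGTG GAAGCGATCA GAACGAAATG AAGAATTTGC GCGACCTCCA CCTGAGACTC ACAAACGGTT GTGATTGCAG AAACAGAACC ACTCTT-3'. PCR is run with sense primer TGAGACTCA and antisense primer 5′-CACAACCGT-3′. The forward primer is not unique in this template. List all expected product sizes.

86 bp, 21 bp

The forward primer TGAGACTCA matches the top strand at positions 8–16, 73–81.
The reverse primer's reverse complement is ACGGTTGTG, matching at positions 85–93.
Each forward site pairs with the reverse site to give a product ending at position 93: sizes 86, 21 bp.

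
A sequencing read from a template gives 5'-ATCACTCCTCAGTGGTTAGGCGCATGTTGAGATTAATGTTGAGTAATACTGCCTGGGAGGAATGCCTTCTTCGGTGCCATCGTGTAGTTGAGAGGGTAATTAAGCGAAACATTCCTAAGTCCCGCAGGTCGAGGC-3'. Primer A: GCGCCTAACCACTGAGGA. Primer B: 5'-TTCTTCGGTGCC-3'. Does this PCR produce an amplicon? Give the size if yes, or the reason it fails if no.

No product — the primers' 3' ends point away from each other.

Primer A (GCGCCTAACCACTGAGGA) has reverse complement TCCTCAGTGGTTAGGCGC, which matches the top strand at positions 6–23; primer A anneals to the top strand there with its 3' end pointing upstream toward position 6.
Primer B (TTCTTCGGTGCC) matches the top strand directly at positions 67–78; it anneals to the bottom strand with its 3' end pointing downstream toward position 78.
The 3' ends diverge (primer A extends toward position 1, primer B toward position 135), so the primers never converge on a shared product.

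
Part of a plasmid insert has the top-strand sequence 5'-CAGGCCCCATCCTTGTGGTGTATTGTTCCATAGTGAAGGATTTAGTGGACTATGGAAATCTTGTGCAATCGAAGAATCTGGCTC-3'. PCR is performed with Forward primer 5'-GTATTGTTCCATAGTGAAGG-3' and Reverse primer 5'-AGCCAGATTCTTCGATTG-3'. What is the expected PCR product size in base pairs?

Scanning the template, GTATTGTTCCATAGTGAAGG occurs at positions 20–39; this primer anneals to the bottom strand there with its 3' end pointing downstream.
Taking the reverse complement of AGCCAGATTCTTCGATTG gives CAATCGAAGAATCTGGCT, found at positions 66–83 on the template; the primer anneals here to the top strand with its 3' end pointing upstream.
The product runs from position 20 to position 83, so its length is 83 − 20 + 1 = 64 bp.

64 bp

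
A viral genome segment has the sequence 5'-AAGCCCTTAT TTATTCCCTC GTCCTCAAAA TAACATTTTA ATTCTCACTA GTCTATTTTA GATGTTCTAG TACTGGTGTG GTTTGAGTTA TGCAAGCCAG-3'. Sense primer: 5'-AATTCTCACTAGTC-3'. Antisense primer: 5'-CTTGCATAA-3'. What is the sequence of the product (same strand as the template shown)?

The forward primer matches the template at positions 40–53.
Taking the reverse complement of CTTGCATAA gives TTATGCAAG, found at positions 88–96 on the template; the primer anneals here to the top strand with its 3' end pointing upstream.
The product is the template from position 40 through 96 (57 bp).

5'-AATTCTCACTAGTCTATTTTAGATGTTCTAGTACTGGTGTGGTTTGAGTTATGCAAG-3'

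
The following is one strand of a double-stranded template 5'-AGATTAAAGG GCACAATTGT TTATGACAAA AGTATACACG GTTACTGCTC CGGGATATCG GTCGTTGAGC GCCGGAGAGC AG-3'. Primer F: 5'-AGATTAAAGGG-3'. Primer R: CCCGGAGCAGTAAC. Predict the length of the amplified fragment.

Scanning the template, AGATTAAAGGG occurs at positions 1–11; this primer anneals to the bottom strand there with its 3' end pointing downstream.
Reverse complement of the reverse primer: GTTACTGCTCCGGG. This occurs on the top strand at positions 41–54.
Product length = (reverse-primer end) − (forward-primer start) + 1 = 54 − 1 + 1 = 54 bp.

54 bp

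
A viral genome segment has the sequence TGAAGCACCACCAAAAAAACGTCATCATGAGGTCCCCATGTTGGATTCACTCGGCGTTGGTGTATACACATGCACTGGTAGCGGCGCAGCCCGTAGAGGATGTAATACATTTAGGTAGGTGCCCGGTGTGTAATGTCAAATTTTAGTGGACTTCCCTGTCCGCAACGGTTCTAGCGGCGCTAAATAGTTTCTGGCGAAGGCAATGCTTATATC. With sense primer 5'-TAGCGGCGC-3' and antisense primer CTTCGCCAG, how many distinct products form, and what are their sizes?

Two products: 121 bp, 28 bp

The forward primer TAGCGGCGC matches the top strand at positions 79–87, 172–180.
The reverse primer's reverse complement is CTGGCGAAG, matching at positions 191–199.
Each forward site pairs with the reverse site to give a product ending at position 199: sizes 121, 28 bp.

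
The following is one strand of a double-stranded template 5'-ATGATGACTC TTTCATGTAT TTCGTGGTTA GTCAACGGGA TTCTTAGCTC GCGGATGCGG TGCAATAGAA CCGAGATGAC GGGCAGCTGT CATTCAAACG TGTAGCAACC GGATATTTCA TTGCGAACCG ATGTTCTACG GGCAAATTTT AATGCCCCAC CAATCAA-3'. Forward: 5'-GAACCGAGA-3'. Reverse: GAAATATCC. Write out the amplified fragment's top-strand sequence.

5'-GAACCGAGATGACGGGCAGCTGTCATTCAAACGTGTAGCAACCGGATATTTC-3'

Scanning the template, GAACCGAGA occurs at positions 68–76; this primer anneals to the bottom strand there with its 3' end pointing downstream.
The reverse primer's reverse complement is GGATATTTC, which matches the template at positions 111–119.
The product is the template from position 68 through 119 (52 bp).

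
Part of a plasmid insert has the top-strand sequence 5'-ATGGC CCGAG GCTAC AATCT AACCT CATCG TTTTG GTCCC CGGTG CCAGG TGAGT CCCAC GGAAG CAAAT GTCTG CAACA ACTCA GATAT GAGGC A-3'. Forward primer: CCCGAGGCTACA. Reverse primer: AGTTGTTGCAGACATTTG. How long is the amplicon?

The forward primer matches the template at positions 5–16.
Taking the reverse complement of AGTTGTTGCAGACATTTG gives CAAATGTCTGCAACAACT, found at positions 66–83 on the template; the primer anneals here to the top strand with its 3' end pointing upstream.
Amplicon spans positions 5–83: 79 bp.

79 bp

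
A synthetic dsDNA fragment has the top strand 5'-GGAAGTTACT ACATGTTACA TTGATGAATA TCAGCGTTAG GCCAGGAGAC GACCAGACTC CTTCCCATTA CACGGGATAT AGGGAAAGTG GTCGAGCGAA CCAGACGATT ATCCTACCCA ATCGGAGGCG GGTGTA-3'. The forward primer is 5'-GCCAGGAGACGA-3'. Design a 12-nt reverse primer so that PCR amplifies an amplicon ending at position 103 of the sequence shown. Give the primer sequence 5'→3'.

5'-TGGTTCGCTCGA-3'

The forward primer binds at positions 41–52; the product's 3' end on the top strand is position 103.
The reverse primer anneals to the top strand over positions 92–103, i.e. to TCGAGCGAACCA.
Its sequence written 5'→3' is the reverse complement: TGGTTCGCTCGA.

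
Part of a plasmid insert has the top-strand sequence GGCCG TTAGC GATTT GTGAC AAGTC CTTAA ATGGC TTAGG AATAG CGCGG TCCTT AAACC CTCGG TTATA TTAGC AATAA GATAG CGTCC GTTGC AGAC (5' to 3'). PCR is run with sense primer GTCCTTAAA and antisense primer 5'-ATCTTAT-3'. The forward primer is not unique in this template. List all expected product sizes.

61 bp, 34 bp

The forward primer GTCCTTAAA matches the top strand at positions 23–31, 50–58.
The reverse primer's reverse complement is ATAAGAT, matching at positions 77–83.
Each forward site pairs with the reverse site to give a product ending at position 83: sizes 61, 34 bp.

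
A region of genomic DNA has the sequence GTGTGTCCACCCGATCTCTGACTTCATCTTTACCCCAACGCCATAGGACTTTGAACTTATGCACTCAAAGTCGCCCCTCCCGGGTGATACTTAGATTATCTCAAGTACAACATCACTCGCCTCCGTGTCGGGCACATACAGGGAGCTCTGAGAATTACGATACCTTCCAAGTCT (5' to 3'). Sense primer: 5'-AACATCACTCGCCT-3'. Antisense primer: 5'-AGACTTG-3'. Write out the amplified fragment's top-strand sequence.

The forward primer matches the template at positions 109–122.
Taking the reverse complement of AGACTTG gives CAAGTCT, found at positions 168–174 on the template; the primer anneals here to the top strand with its 3' end pointing upstream.
The product is the template from position 109 through 174 (66 bp).

5'-AACATCACTCGCCTCCGTGTCGGGCACATACAGGGAGCTCTGAGAATTACGATACCTTCCAAGTCT-3'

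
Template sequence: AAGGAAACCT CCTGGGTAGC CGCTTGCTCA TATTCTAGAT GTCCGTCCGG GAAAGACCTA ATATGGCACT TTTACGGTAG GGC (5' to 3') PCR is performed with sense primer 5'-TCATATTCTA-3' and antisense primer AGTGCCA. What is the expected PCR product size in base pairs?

43 bp

The forward primer matches the template at positions 28–37.
Taking the reverse complement of AGTGCCA gives TGGCACT, found at positions 64–70 on the template; the primer anneals here to the top strand with its 3' end pointing upstream.
Product length = (reverse-primer end) − (forward-primer start) + 1 = 70 − 28 + 1 = 43 bp.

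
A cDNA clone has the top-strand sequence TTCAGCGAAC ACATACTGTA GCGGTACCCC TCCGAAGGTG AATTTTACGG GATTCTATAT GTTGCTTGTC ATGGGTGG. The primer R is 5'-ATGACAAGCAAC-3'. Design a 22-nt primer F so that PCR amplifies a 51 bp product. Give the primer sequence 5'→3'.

5'-CGGTACCCCTCCGAAGGTGAAT-3'

The reverse primer's reverse complement GTTGCTTGTCAT matches the template at positions 61–72, so the product ends at position 72.
A 51 bp product then starts at position 72 − 51 + 1 = 22.
The forward primer is identical to the top strand there: CGGTACCCCTCCGAAGGTGAAT.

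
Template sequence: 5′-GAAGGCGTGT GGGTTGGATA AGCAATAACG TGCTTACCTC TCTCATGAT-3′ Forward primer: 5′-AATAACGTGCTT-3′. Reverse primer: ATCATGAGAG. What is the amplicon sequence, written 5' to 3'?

5'-AATAACGTGCTTACCTCTCTCATGAT-3'

Scanning the template, AATAACGTGCTT occurs at positions 24–35; this primer anneals to the bottom strand there with its 3' end pointing downstream.
Reverse complement of the reverse primer: CTCTCATGAT. This occurs on the top strand at positions 40–49.
The product is the template from position 24 through 49 (26 bp).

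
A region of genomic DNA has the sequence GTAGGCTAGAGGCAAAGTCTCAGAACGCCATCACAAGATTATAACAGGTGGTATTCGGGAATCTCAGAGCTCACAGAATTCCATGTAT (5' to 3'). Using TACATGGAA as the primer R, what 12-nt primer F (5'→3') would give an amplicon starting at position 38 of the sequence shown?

5'-ATTATAACAGGT-3'

The reverse primer's reverse complement TTCCATGTA matches the template at positions 79–87; the product starts at position 38.
The forward primer is identical to the top strand over positions 38–49: ATTATAACAGGT.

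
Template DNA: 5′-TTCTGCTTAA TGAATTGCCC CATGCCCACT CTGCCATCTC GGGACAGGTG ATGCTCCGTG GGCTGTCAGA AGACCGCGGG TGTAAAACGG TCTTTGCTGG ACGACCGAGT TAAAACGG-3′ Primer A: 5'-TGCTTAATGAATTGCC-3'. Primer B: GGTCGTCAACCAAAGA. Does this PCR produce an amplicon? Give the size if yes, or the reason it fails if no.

No product — primer B has no binding site in the template.

Primer B (GGTCGTCAACCAAAGA) does not match the top strand, and its reverse complement TCTTTGGTTGACGACC does not match either.
With no annealing site for primer B, no amplification occurs.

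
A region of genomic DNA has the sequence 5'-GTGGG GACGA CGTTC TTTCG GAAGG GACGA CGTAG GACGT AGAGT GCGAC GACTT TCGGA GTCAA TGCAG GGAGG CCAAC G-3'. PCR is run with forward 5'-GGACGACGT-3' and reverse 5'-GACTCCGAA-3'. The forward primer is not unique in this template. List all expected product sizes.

The forward primer GGACGACGT matches the top strand at positions 5–13, 25–33.
The reverse primer's reverse complement is TTCGGAGTC, matching at positions 55–63.
Each forward site pairs with the reverse site to give a product ending at position 63: sizes 59, 39 bp.

59 bp, 39 bp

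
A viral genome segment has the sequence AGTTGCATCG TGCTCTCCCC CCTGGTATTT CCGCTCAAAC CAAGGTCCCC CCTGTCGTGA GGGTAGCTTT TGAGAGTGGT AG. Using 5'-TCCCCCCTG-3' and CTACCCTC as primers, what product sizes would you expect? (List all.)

The forward primer TCCCCCCTG matches the top strand at positions 16–24, 46–54.
The reverse primer's reverse complement is GAGGGTAG, matching at positions 59–66.
Each forward site pairs with the reverse site to give a product ending at position 66: sizes 51, 21 bp.

51 bp, 21 bp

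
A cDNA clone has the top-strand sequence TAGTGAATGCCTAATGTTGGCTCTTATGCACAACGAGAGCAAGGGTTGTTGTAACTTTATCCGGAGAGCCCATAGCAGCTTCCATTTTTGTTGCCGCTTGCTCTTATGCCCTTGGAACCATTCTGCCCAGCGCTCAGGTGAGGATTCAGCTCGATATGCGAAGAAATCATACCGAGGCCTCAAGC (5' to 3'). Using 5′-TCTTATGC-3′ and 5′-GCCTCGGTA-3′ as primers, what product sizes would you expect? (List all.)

157 bp, 77 bp

The forward primer TCTTATGC matches the top strand at positions 22–29, 102–109.
The reverse primer's reverse complement is TACCGAGGC, matching at positions 170–178.
Each forward site pairs with the reverse site to give a product ending at position 178: sizes 157, 77 bp.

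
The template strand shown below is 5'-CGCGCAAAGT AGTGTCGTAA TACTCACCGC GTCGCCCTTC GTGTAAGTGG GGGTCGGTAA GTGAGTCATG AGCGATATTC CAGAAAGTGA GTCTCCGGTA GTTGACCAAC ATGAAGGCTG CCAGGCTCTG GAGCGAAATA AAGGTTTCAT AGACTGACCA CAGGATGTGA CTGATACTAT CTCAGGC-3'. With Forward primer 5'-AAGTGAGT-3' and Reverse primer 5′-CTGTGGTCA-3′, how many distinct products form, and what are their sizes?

Two products: 105 bp, 79 bp

The forward primer AAGTGAGT matches the top strand at positions 59–66, 85–92.
The reverse primer's reverse complement is TGACCACAG, matching at positions 155–163.
Each forward site pairs with the reverse site to give a product ending at position 163: sizes 105, 79 bp.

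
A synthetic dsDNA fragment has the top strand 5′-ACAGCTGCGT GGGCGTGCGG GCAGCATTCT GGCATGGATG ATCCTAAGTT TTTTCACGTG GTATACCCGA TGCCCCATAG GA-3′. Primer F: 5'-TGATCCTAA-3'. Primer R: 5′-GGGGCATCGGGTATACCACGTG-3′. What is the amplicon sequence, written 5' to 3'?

5'-TGATCCTAAGTTTTTTCACGTGGTATACCCGATGCCCC-3'

Scanning the template, TGATCCTAA occurs at positions 39–47; this primer anneals to the bottom strand there with its 3' end pointing downstream.
The reverse primer's reverse complement is CACGTGGTATACCCGATGCCCC, which matches the template at positions 55–76.
The product is the template from position 39 through 76 (38 bp).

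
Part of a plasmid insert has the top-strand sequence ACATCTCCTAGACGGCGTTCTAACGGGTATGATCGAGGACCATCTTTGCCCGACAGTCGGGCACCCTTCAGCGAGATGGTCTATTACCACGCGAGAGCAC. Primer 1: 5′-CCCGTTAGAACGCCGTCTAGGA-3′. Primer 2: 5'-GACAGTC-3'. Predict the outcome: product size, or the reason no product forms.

Primer 1 (CCCGTTAGAACGCCGTCTAGGA) has reverse complement TCCTAGACGGCGTTCTAACGGG, which matches the top strand at positions 6–27; primer 1 anneals to the top strand there with its 3' end pointing upstream toward position 6.
Primer 2 (GACAGTC) matches the top strand directly at positions 52–58; it anneals to the bottom strand with its 3' end pointing downstream toward position 58.
The 3' ends diverge (primer 1 extends toward position 1, primer 2 toward position 100), so the primers never converge on a shared product.

No product — the primers' 3' ends point away from each other.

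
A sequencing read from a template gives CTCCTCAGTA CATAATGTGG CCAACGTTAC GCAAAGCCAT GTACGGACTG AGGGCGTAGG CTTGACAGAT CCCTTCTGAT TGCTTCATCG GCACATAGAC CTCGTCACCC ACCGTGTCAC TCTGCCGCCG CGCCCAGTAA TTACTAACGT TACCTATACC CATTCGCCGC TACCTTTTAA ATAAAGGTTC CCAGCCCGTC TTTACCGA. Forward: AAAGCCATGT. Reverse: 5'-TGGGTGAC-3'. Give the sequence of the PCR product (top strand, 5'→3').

5'-AAAGCCATGTACGGACTGAGGGCGTAGGCTTGACAGATCCCTTCTGATTGCTTCATCGGCACATAGACCTCGTCACCCA-3'

Forward primer AAAGCCATGT is found on the top strand at positions 33–42.
Taking the reverse complement of TGGGTGAC gives GTCACCCA, found at positions 104–111 on the template; the primer anneals here to the top strand with its 3' end pointing upstream.
The product is the template from position 33 through 111 (79 bp).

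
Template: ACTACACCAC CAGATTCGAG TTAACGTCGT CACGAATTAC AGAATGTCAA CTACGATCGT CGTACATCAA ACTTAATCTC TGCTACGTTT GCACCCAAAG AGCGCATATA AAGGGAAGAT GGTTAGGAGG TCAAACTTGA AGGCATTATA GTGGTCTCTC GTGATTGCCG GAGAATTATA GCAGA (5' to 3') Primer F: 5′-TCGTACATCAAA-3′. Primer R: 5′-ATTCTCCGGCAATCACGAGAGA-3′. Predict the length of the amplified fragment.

The forward primer matches the template at positions 60–71.
Taking the reverse complement of ATTCTCCGGCAATCACGAGAGA gives TCTCTCGTGATTGCCGGAGAAT, found at positions 155–176 on the template; the primer anneals here to the top strand with its 3' end pointing upstream.
The product runs from position 60 to position 176, so its length is 176 − 60 + 1 = 117 bp.

117 bp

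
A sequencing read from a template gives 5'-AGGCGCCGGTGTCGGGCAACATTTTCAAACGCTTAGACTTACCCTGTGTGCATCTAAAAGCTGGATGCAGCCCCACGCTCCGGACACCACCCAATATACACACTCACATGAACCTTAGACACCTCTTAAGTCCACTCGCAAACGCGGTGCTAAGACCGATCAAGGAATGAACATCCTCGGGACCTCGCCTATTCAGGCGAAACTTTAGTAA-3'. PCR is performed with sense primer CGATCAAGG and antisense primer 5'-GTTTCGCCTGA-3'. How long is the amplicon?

47 bp

Forward primer CGATCAAGG is found on the top strand at positions 157–165.
Reverse complement of the reverse primer: TCAGGCGAAAC. This occurs on the top strand at positions 193–203.
Amplicon spans positions 157–203: 47 bp.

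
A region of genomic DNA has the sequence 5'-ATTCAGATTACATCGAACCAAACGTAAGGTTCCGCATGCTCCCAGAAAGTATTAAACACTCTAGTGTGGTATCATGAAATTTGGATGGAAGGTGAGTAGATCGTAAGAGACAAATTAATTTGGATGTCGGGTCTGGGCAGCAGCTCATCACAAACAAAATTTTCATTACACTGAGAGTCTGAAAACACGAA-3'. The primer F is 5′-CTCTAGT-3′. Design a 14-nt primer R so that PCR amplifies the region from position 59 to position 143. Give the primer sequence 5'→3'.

The product's 3' end on the top strand is position 143.
The reverse primer anneals to the top strand over positions 130–143, i.e. to GGTCTGGGCAGCAG.
Its sequence written 5'→3' is the reverse complement: CTGCTGCCCAGACC.

5'-CTGCTGCCCAGACC-3'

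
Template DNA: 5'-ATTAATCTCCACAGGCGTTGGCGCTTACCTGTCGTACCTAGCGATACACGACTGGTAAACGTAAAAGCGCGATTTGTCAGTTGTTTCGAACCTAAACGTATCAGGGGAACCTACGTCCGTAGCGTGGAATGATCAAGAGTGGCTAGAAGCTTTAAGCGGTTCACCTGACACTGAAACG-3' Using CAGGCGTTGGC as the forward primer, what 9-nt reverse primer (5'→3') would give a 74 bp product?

5'-AACAACTGA-3'

The forward primer binds at positions 12–22, so a 74 bp product ends at position 12 + 74 − 1 = 85.
The reverse primer anneals to the top strand over positions 77–85, i.e. to TCAGTTGTT.
Its sequence written 5'→3' is the reverse complement: AACAACTGA.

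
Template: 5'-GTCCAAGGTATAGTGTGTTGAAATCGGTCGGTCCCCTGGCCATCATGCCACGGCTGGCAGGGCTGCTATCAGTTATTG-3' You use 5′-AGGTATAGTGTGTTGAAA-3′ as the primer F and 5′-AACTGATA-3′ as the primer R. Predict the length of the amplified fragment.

69 bp

Scanning the template, AGGTATAGTGTGTTGAAA occurs at positions 6–23; this primer anneals to the bottom strand there with its 3' end pointing downstream.
Taking the reverse complement of AACTGATA gives TATCAGTT, found at positions 67–74 on the template; the primer anneals here to the top strand with its 3' end pointing upstream.
The product runs from position 6 to position 74, so its length is 74 − 6 + 1 = 69 bp.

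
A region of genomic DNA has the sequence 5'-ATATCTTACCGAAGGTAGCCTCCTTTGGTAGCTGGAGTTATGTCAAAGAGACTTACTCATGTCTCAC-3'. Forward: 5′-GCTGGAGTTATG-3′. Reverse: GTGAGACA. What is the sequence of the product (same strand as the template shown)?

The forward primer matches the template at positions 31–42.
The reverse primer's reverse complement is TGTCTCAC, which matches the template at positions 60–67.
The product is the template from position 31 through 67 (37 bp).

5'-GCTGGAGTTATGTCAAAGAGACTTACTCATGTCTCAC-3'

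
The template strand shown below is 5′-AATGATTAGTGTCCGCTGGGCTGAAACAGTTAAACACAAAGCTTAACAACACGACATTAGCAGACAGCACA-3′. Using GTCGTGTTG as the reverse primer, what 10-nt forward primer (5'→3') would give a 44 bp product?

The reverse primer's reverse complement CAACACGAC matches the template at positions 47–55, so the product ends at position 55.
A 44 bp product then starts at position 55 − 44 + 1 = 12.
The forward primer is identical to the top strand there: TCCGCTGGGC.

5'-TCCGCTGGGC-3'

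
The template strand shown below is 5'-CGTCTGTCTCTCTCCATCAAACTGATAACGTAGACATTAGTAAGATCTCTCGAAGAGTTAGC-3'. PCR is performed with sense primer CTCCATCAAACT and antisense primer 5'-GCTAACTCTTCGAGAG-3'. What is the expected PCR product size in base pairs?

51 bp

The forward primer matches the template at positions 12–23.
The reverse primer's reverse complement is CTCTCGAAGAGTTAGC, which matches the template at positions 47–62.
Amplicon spans positions 12–62: 51 bp.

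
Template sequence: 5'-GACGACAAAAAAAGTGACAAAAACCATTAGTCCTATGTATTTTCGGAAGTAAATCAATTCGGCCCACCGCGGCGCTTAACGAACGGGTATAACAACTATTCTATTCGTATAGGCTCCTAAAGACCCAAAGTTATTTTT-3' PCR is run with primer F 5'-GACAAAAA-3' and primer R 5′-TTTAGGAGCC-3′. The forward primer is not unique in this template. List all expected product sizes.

The forward primer GACAAAAA matches the top strand at positions 4–11, 16–23.
The reverse primer's reverse complement is GGCTCCTAAA, matching at positions 112–121.
Each forward site pairs with the reverse site to give a product ending at position 121: sizes 118, 106 bp.

118 bp, 106 bp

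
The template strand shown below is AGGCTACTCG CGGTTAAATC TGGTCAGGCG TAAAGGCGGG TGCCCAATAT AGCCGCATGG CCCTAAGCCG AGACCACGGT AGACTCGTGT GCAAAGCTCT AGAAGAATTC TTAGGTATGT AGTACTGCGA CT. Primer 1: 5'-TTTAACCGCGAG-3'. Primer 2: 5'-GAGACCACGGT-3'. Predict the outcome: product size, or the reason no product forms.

Primer 1 (TTTAACCGCGAG) has reverse complement CTCGCGGTTAAA, which matches the top strand at positions 7–18; primer 1 anneals to the top strand there with its 3' end pointing upstream toward position 7.
Primer 2 (GAGACCACGGT) matches the top strand directly at positions 70–80; it anneals to the bottom strand with its 3' end pointing downstream toward position 80.
The 3' ends diverge (primer 1 extends toward position 1, primer 2 toward position 132), so the primers never converge on a shared product.

No product — the primers' 3' ends point away from each other.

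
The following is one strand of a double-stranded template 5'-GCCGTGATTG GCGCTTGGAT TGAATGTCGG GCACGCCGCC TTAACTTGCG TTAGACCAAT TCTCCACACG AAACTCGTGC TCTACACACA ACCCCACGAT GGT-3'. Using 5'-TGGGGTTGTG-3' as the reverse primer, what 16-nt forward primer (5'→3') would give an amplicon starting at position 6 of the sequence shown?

5'-GATTGGCGCTTGGATT-3'

The reverse primer's reverse complement CACAACCCCA matches the template at positions 87–96; the product starts at position 6.
The forward primer is identical to the top strand over positions 6–21: GATTGGCGCTTGGATT.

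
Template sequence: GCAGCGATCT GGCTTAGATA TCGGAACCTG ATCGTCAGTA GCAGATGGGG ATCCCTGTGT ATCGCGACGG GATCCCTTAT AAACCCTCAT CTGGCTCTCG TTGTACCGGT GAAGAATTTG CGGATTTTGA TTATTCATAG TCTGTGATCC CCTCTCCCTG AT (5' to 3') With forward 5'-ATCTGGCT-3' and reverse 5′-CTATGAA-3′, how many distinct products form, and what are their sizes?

Two products: 134 bp, 52 bp

The forward primer ATCTGGCT matches the top strand at positions 7–14, 89–96.
The reverse primer's reverse complement is TTCATAG, matching at positions 134–140.
Each forward site pairs with the reverse site to give a product ending at position 140: sizes 134, 52 bp.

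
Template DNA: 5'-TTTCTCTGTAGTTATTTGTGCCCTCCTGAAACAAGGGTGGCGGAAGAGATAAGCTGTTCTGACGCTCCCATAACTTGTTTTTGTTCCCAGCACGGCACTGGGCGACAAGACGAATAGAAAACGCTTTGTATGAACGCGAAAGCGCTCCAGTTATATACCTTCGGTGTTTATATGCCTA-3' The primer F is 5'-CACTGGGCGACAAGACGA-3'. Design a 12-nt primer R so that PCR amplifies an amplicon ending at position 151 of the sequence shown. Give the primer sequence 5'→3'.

The forward primer binds at positions 96–113; the product's 3' end on the top strand is position 151.
The reverse primer anneals to the top strand over positions 140–151, i.e. to AAGCGCTCCAGT.
Its sequence written 5'→3' is the reverse complement: ACTGGAGCGCTT.

5'-ACTGGAGCGCTT-3'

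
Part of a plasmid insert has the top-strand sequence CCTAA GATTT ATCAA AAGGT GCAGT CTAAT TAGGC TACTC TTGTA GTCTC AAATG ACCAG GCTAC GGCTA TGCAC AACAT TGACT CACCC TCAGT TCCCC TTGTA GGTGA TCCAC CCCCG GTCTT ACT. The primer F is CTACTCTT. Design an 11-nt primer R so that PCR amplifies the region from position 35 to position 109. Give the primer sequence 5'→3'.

5'-CACCTACAAGG-3'

The product's 3' end on the top strand is position 109.
The reverse primer anneals to the top strand over positions 99–109, i.e. to CCTTGTAGGTG.
Its sequence written 5'→3' is the reverse complement: CACCTACAAGG.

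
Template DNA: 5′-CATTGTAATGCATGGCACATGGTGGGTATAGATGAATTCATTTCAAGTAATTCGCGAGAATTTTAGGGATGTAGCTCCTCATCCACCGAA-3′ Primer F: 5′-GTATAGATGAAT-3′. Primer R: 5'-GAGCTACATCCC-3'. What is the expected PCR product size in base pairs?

52 bp

Forward primer GTATAGATGAAT is found on the top strand at positions 26–37.
The reverse primer's reverse complement is GGGATGTAGCTC, which matches the template at positions 66–77.
The product runs from position 26 to position 77, so its length is 77 − 26 + 1 = 52 bp.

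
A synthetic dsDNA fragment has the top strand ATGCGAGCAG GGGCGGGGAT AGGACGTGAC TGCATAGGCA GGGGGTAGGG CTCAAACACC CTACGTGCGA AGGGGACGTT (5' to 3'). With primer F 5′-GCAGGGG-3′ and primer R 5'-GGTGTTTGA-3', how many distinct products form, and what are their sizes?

Two products: 54 bp, 23 bp

The forward primer GCAGGGG matches the top strand at positions 7–13, 38–44.
The reverse primer's reverse complement is TCAAACACC, matching at positions 52–60.
Each forward site pairs with the reverse site to give a product ending at position 60: sizes 54, 23 bp.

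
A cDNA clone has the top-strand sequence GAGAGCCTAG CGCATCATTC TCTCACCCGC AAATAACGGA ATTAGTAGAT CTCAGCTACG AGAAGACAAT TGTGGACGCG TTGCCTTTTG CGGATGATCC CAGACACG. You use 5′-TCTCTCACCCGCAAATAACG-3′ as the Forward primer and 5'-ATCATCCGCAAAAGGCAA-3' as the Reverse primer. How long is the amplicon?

80 bp

The forward primer matches the template at positions 19–38.
The reverse primer's reverse complement is TTGCCTTTTGCGGATGAT, which matches the template at positions 81–98.
Amplicon spans positions 19–98: 80 bp.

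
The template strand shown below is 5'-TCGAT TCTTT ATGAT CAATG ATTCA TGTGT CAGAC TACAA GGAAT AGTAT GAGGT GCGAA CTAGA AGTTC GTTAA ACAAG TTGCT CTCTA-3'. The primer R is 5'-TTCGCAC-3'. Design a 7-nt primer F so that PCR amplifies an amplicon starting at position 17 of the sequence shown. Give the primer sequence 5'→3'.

The reverse primer's reverse complement GTGCGAA matches the template at positions 54–60; the product starts at position 17.
The forward primer is identical to the top strand over positions 17–23: AATGATT.

5'-AATGATT-3'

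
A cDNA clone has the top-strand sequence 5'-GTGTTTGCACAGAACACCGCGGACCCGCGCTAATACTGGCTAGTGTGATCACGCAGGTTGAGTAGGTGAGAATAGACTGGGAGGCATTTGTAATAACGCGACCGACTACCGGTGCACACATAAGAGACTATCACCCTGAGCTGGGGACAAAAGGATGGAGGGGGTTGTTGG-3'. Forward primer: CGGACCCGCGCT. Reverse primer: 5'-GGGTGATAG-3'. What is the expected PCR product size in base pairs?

The forward primer matches the template at positions 20–31.
Reverse complement of the reverse primer: CTATCACCC. This occurs on the top strand at positions 128–136.
The product runs from position 20 to position 136, so its length is 136 − 20 + 1 = 117 bp.

117 bp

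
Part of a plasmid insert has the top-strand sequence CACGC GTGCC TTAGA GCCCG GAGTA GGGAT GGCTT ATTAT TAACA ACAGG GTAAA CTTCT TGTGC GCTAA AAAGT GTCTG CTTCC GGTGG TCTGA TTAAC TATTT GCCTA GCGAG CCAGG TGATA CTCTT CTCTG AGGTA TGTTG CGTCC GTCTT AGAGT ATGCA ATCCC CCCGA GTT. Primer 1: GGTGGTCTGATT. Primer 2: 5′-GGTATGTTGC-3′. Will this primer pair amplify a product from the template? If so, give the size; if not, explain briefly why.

No product — both primers anneal to the same strand and extend in the same direction.

Primer 1 (GGTGGTCTGATT) matches the top strand at positions 86–97 (3' end points downstream).
Primer 2 (GGTATGTTGC) also matches the top strand directly, at positions 137–146 — its reverse complement GCAACATACC is not present.
Both primers anneal to the bottom strand with 3' ends pointing the same way, so neither can prime synthesis back toward the other.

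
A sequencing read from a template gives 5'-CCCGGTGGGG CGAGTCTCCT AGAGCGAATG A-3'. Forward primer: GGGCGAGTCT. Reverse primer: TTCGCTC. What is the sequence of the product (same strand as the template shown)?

The forward primer matches the template at positions 8–17.
Taking the reverse complement of TTCGCTC gives GAGCGAA, found at positions 22–28 on the template; the primer anneals here to the top strand with its 3' end pointing upstream.
The product is the template from position 8 through 28 (21 bp).

5'-GGGCGAGTCTCCTAGAGCGAA-3'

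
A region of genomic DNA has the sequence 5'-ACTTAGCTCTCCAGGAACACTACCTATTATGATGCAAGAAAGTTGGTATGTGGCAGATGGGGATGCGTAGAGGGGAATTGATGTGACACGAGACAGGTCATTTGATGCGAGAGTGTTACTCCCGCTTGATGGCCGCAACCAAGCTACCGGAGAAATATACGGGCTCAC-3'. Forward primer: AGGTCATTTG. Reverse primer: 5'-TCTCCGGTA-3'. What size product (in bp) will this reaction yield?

Forward primer AGGTCATTTG is found on the top strand at positions 95–104.
Taking the reverse complement of TCTCCGGTA gives TACCGGAGA, found at positions 145–153 on the template; the primer anneals here to the top strand with its 3' end pointing upstream.
The product runs from position 95 to position 153, so its length is 153 − 95 + 1 = 59 bp.

59 bp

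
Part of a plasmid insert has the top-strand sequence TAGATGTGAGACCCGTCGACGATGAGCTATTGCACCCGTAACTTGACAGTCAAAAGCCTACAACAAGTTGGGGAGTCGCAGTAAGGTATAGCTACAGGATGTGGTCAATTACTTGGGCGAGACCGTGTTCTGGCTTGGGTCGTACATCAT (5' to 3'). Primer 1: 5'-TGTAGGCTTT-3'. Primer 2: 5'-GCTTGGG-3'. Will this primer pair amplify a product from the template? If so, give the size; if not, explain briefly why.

No product — the primers' 3' ends point away from each other.

Primer 1 (TGTAGGCTTT) has reverse complement AAAGCCTACA, which matches the top strand at positions 53–62; primer 1 anneals to the top strand there with its 3' end pointing upstream toward position 53.
Primer 2 (GCTTGGG) matches the top strand directly at positions 133–139; it anneals to the bottom strand with its 3' end pointing downstream toward position 139.
The 3' ends diverge (primer 1 extends toward position 1, primer 2 toward position 150), so the primers never converge on a shared product.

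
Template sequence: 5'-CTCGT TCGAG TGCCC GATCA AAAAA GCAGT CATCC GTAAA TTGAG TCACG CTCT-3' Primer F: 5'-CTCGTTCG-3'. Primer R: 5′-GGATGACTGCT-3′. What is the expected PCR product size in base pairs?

35 bp

Forward primer CTCGTTCG is found on the top strand at positions 1–8.
The reverse primer's reverse complement is AGCAGTCATCC, which matches the template at positions 25–35.
The product runs from position 1 to position 35, so its length is 35 − 1 + 1 = 35 bp.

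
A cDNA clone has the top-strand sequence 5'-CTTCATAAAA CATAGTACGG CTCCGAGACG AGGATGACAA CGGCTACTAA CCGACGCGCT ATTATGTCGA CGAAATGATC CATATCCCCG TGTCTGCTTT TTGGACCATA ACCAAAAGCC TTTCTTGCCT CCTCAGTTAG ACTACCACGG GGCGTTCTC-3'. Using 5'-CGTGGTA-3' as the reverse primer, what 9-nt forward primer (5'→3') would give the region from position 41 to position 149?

5'-CGGCTACTA-3'

The reverse primer's reverse complement TACCACG matches the template at positions 143–149; the product starts at position 41.
The forward primer is identical to the top strand over positions 41–49: CGGCTACTA.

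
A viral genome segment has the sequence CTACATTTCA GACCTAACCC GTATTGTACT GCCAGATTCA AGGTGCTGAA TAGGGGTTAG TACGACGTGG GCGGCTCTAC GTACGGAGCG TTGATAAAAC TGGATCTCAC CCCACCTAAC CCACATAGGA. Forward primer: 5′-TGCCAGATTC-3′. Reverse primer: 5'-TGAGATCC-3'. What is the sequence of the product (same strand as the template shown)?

The forward primer matches the template at positions 30–39.
Taking the reverse complement of TGAGATCC gives GGATCTCA, found at positions 102–109 on the template; the primer anneals here to the top strand with its 3' end pointing upstream.
The product is the template from position 30 through 109 (80 bp).

5'-TGCCAGATTCAAGGTGCTGAATAGGGGTTAGTACGACGTGGGCGGCTCTACGTACGGAGCGTTGATAAAACTGGATCTCA-3'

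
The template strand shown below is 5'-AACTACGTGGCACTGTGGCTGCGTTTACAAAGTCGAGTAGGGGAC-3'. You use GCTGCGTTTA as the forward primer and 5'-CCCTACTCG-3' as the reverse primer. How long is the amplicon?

Scanning the template, GCTGCGTTTA occurs at positions 18–27; this primer anneals to the bottom strand there with its 3' end pointing downstream.
The reverse primer's reverse complement is CGAGTAGGG, which matches the template at positions 34–42.
The product runs from position 18 to position 42, so its length is 42 − 18 + 1 = 25 bp.

25 bp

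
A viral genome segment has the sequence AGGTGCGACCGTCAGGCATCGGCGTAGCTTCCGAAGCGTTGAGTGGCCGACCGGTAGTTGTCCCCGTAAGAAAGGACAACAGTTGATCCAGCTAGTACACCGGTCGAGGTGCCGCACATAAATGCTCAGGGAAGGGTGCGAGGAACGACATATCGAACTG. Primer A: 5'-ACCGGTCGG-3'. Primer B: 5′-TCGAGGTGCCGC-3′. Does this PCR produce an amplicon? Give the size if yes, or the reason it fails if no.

No product — the primers' 3' ends point away from each other.

Primer A (ACCGGTCGG) has reverse complement CCGACCGGT, which matches the top strand at positions 47–55; primer A anneals to the top strand there with its 3' end pointing upstream toward position 47.
Primer B (TCGAGGTGCCGC) matches the top strand directly at positions 104–115; it anneals to the bottom strand with its 3' end pointing downstream toward position 115.
The 3' ends diverge (primer A extends toward position 1, primer B toward position 160), so the primers never converge on a shared product.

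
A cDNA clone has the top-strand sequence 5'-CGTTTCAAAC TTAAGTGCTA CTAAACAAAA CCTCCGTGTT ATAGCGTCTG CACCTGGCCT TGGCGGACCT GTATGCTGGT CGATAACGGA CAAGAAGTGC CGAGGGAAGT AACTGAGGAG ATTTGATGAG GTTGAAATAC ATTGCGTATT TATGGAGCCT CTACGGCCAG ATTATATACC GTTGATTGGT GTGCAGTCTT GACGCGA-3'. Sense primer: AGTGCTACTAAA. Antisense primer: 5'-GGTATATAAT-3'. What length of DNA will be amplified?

Scanning the template, AGTGCTACTAAA occurs at positions 14–25; this primer anneals to the bottom strand there with its 3' end pointing downstream.
Reverse complement of the reverse primer: ATTATATACC. This occurs on the top strand at positions 171–180.
The product runs from position 14 to position 180, so its length is 180 − 14 + 1 = 167 bp.

167 bp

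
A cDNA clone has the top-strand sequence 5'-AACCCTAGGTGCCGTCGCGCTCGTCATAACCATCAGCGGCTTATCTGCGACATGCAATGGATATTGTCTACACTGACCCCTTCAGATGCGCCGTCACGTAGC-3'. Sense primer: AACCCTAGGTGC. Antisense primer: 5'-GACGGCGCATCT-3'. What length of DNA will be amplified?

The forward primer matches the template at positions 1–12.
The reverse primer's reverse complement is AGATGCGCCGTC, which matches the template at positions 84–95.
Product length = (reverse-primer end) − (forward-primer start) + 1 = 95 − 1 + 1 = 95 bp.

95 bp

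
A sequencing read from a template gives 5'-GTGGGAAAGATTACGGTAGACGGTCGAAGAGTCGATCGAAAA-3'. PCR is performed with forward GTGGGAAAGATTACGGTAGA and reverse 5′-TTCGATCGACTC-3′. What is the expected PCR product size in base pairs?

Scanning the template, GTGGGAAAGATTACGGTAGA occurs at positions 1–20; this primer anneals to the bottom strand there with its 3' end pointing downstream.
Reverse complement of the reverse primer: GAGTCGATCGAA. This occurs on the top strand at positions 29–40.
The product runs from position 1 to position 40, so its length is 40 − 1 + 1 = 40 bp.

40 bp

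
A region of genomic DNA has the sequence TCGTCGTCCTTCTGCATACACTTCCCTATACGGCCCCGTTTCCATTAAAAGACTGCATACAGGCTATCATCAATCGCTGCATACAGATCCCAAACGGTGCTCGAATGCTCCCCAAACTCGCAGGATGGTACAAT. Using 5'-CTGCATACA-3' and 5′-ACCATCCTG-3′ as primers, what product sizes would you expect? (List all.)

The forward primer CTGCATACA matches the top strand at positions 12–20, 53–61, 77–85.
The reverse primer's reverse complement is CAGGATGGT, matching at positions 121–129.
Each forward site pairs with the reverse site to give a product ending at position 129: sizes 118, 77, 53 bp.

118 bp, 77 bp, 53 bp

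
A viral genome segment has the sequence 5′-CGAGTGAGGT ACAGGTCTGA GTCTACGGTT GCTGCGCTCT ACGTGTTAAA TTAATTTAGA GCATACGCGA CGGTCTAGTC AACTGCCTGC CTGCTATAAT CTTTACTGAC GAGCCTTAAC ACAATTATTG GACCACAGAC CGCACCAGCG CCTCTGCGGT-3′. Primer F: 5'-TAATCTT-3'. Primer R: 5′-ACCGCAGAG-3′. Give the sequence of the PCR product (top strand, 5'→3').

Forward primer TAATCTT is found on the top strand at positions 97–103.
The reverse primer's reverse complement is CTCTGCGGT, which matches the template at positions 152–160.
The product is the template from position 97 through 160 (64 bp).

5'-TAATCTTTACTGACGAGCCTTAACACAATTATTGGACCACAGACCGCACCAGCGCCTCTGCGGT-3'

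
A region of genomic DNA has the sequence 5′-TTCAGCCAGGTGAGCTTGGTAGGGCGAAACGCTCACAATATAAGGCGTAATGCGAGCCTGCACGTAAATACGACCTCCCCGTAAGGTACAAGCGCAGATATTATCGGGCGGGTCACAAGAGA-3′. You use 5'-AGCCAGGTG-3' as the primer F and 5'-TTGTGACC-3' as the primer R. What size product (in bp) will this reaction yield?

Scanning the template, AGCCAGGTG occurs at positions 4–12; this primer anneals to the bottom strand there with its 3' end pointing downstream.
The reverse primer's reverse complement is GGTCACAA, which matches the template at positions 111–118.
Product length = (reverse-primer end) − (forward-primer start) + 1 = 118 − 4 + 1 = 115 bp.

115 bp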